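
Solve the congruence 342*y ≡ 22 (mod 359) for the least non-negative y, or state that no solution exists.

231

gcd(342, 359) = 1, so a unique solution mod 359 exists.
342⁻¹ ≡ 190 (mod 359).
y ≡ 190*22 ≡ 231 (mod 359).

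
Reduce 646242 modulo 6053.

4624

646242 = 106×6053 + 4624, so 646242 ≡ 4624 (mod 6053).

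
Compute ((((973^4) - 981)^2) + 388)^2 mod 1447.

(973)^4 ≡ 946 (mod 1447)
946 - 981 = -35 ≡ 1412 (mod 1447)
(1412)^2 ≡ 1225 (mod 1447)
1225 + 388 = 1613 ≡ 166 (mod 1447)
(166)^2 ≡ 63 (mod 1447)

63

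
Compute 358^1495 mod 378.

358

By square-and-multiply:
1495 in binary is 10111010111, i.e. 1495 = 1024 + 256 + 128 + 64 + 16 + 4 + 2 + 1.
358^1 ≡ 358 (mod 378)
358^2 ≡ 358^2 = 128164 ≡ 22 (mod 378)
358^4 ≡ 22^2 = 484 ≡ 106 (mod 378)
358^8 ≡ 106^2 = 11236 ≡ 274 (mod 378)
358^16 ≡ 274^2 = 75076 ≡ 232 (mod 378)
358^32 ≡ 232^2 = 53824 ≡ 148 (mod 378)
358^64 ≡ 148^2 = 21904 ≡ 358 (mod 378)
358^128 ≡ 358^2 = 128164 ≡ 22 (mod 378)
358^256 ≡ 22^2 = 484 ≡ 106 (mod 378)
358^512 ≡ 106^2 = 11236 ≡ 274 (mod 378)
358^1024 ≡ 274^2 = 75076 ≡ 232 (mod 378)
358^1495 = 358^1024 × 358^256 × 358^128 × 358^64 × 358^16 × 358^4 × 358^2 × 358^1 ≡ 232 × 106 × 22 × 358 × 232 × 106 × 22 × 358 (mod 378).
Accumulate the product:
232 × 106 = 24592 ≡ 22
22 × 22 = 484 ≡ 106
106 × 358 = 37948 ≡ 148
148 × 232 = 34336 ≡ 316
316 × 106 = 33496 ≡ 232
232 × 22 = 5104 ≡ 190
190 × 358 = 68020 ≡ 358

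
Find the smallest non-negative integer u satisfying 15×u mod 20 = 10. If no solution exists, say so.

2

gcd(15, 20) = 5, and 5 | 10, so solutions exist.
Divide through by 5: 3×u ≡ 2 (mod 4).
3⁻¹ ≡ 3 (mod 4).
u ≡ 3×2 ≡ 2 (mod 4).
The smallest non-negative solution is u = 2.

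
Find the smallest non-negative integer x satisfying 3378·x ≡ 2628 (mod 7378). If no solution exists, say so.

1154

gcd(3378, 7378) = 2, and 2 | 2628, so solutions exist.
Divide through by 2: 1689·x ≡ 1314 mod 3689.
1689⁻¹ ≡ 2230 (mod 3689).
x ≡ 2230·1314 ≡ 1154 (mod 3689).
The smallest non-negative solution is x = 1154.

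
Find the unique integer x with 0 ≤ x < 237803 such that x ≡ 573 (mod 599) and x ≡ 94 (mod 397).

599⁻¹ mod 397: 599×57 ≡ 1 (mod 397), so 599⁻¹ ≡ 57.
x = 573 + 599×((94 − 573)×57 mod 397) = 573 + 599×90 = 54483.
Check: 54483 mod 599 = 573, 54483 mod 397 = 94. ✓

54483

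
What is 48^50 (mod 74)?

10

50 in binary is 110010, i.e. 50 = 32 + 16 + 2.
48^1 ≡ 48 (mod 74)
48^2 ≡ 48^2 = 2304 ≡ 10 (mod 74)
48^4 ≡ 10^2 = 100 ≡ 26 (mod 74)
48^8 ≡ 26^2 = 676 ≡ 10 (mod 74)
48^16 ≡ 10^2 = 100 ≡ 26 (mod 74)
48^32 ≡ 26^2 = 676 ≡ 10 (mod 74)
48^50 = 48^32 * 48^16 * 48^2 ≡ 10 * 26 * 10 (mod 74).
Accumulate the product:
10 * 26 = 260 ≡ 38
38 * 10 = 380 ≡ 10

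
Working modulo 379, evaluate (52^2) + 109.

160

(52)^2 ≡ 51 (mod 379)
51 + 109 = 160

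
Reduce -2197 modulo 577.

-2197 = -4*577 + 111, so -2197 ≡ 111 (mod 577).

111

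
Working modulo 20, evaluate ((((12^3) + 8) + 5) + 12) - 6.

(12)^3 ≡ 8 (mod 20)
8 + 8 = 16
16 + 5 = 21 ≡ 1 (mod 20)
1 + 12 = 13
13 - 6 = 7

7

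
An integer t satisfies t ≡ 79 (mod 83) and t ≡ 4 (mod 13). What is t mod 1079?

992

83⁻¹ mod 13: 83×8 ≡ 1 (mod 13), so 83⁻¹ ≡ 8.
t = 79 + 83×((4 − 79)×8 mod 13) = 79 + 83×11 = 992.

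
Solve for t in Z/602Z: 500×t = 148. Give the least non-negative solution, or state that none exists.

gcd(500, 602) = 2, and 2 | 148, so solutions exist.
Divide through by 2: 250×t mod 301 = 74.
250⁻¹ ≡ 59 (mod 301).
t ≡ 59×74 ≡ 152 (mod 301).
The smallest non-negative solution is t = 152.

152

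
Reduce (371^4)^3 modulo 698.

41

(371)^4 ≡ 77 (mod 698)
(77)^3 ≡ 41 (mod 698)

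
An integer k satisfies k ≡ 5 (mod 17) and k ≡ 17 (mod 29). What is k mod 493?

481

17⁻¹ mod 29: 17×12 ≡ 1 (mod 29), so 17⁻¹ ≡ 12.
k = 5 + 17×((17 − 5)×12 mod 29) = 5 + 17×28 = 481.
Check: 481 mod 17 = 5, 481 mod 29 = 17. ✓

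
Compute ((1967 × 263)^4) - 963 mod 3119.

1967 × 263 = 517321 ≡ 2686 (mod 3119)
(2686)^4 ≡ 160 (mod 3119)
160 - 963 = -803 ≡ 2316 (mod 3119)

2316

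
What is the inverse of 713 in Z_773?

219

Apply the Euclidean algorithm and back-substitute:
773 = 1×713 + 60
713 = 11×60 + 53
60 = 1×53 + 7
53 = 7×7 + 4
7 = 1×4 + 3
4 = 1×3 + 1
3 = 3×1 + 0
gcd(713, 773) = 1, so the inverse exists.
Back-substitute for 1:
1 = 1×4 − 1×3
  = −1×7 + 2×4
  = 2×53 − 15×7
  = −15×60 + 17×53
  = 17×713 − 202×60
  = −202×773 + 219×713
So 713⁻¹ ≡ 219 (mod 773).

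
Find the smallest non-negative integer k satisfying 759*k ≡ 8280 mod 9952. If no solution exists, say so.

gcd(759, 9952) = 1, so a unique solution mod 9952 exists.
759⁻¹ ≡ 1639 (mod 9952).
k ≡ 1639*8280 ≡ 6344 (mod 9952).

6344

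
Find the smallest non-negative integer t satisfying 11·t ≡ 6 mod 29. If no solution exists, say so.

19

gcd(11, 29) = 1, so a unique solution mod 29 exists.
11⁻¹ ≡ 8 (mod 29).
t ≡ 8·6 ≡ 19 (mod 29).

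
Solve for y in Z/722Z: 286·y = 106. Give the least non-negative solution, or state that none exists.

220

gcd(286, 722) = 2, and 2 | 106, so solutions exist.
Divide through by 2: 143·y mod 361 = 53.
143⁻¹ ≡ 154 (mod 361).
y ≡ 154·53 ≡ 220 (mod 361).
The smallest non-negative solution is y = 220.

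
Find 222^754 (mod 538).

256

Compute successive squares:
754 in binary is 1011110010, i.e. 754 = 512 + 128 + 64 + 32 + 16 + 2.
222^1 ≡ 222 (mod 538)
222^2 ≡ 222^2 = 49284 ≡ 326 (mod 538)
222^4 ≡ 326^2 = 106276 ≡ 290 (mod 538)
222^8 ≡ 290^2 = 84100 ≡ 172 (mod 538)
222^16 ≡ 172^2 = 29584 ≡ 532 (mod 538)
222^32 ≡ 532^2 = 283024 ≡ 36 (mod 538)
222^64 ≡ 36^2 = 1296 ≡ 220 (mod 538)
222^128 ≡ 220^2 = 48400 ≡ 518 (mod 538)
222^256 ≡ 518^2 = 268324 ≡ 400 (mod 538)
222^512 ≡ 400^2 = 160000 ≡ 214 (mod 538)
222^754 = 222^512 · 222^128 · 222^64 · 222^32 · 222^16 · 222^2 ≡ 214 · 518 · 220 · 36 · 532 · 326 (mod 538).
Accumulate the product:
214 · 518 = 110852 ≡ 24
24 · 220 = 5280 ≡ 438
438 · 36 = 15768 ≡ 166
166 · 532 = 88312 ≡ 80
80 · 326 = 26080 ≡ 256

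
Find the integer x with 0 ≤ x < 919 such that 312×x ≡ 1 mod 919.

757

919 = 2·312 + 295
312 = 1·295 + 17
295 = 17·17 + 6
17 = 2·6 + 5
6 = 1·5 + 1
5 = 5·1 + 0
gcd(312, 919) = 1, so the inverse exists.
Back-substitute for 1:
1 = 1·6 − 1·5
  = −1·17 + 3·6
  = 3·295 − 52·17
  = −52·312 + 55·295
  = 55·919 − 162·312
So 312⁻¹ ≡ −162 ≡ 757 (mod 919).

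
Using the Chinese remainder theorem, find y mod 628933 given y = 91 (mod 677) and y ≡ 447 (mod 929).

218762

677⁻¹ mod 929: 677·682 ≡ 1 (mod 929), so 677⁻¹ ≡ 682.
y = 91 + 677·((447 − 91)·682 mod 929) = 91 + 677·323 = 218762.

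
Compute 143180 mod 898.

143180 = 159*898 + 398, so 143180 ≡ 398 (mod 898).

398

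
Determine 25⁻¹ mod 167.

147

167 = 6×25 + 17
25 = 1×17 + 8
17 = 2×8 + 1
8 = 8×1 + 0
gcd(25, 167) = 1, so the inverse exists.
Back-substitute for 1:
1 = 1×17 − 2×8
  = −2×25 + 3×17
  = 3×167 − 20×25
So 25⁻¹ ≡ −20 ≡ 147 (mod 167).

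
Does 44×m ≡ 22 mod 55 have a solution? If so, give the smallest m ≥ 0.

gcd(44, 55) = 11, and 11 | 22, so solutions exist.
Divide through by 11: 4×m ≡ 2 (mod 5).
4⁻¹ ≡ 4 (mod 5).
m ≡ 4×2 ≡ 3 (mod 5).
The smallest non-negative solution is m = 3.

3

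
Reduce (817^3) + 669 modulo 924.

850

(817)^3 ≡ 181 (mod 924)
181 + 669 = 850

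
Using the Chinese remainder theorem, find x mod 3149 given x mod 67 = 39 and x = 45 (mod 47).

67⁻¹ mod 47: 67·40 ≡ 1 (mod 47), so 67⁻¹ ≡ 40.
x = 39 + 67·((45 − 39)·40 mod 47) = 39 + 67·5 = 374.
Check: 374 mod 67 = 39, 374 mod 47 = 45. ✓

374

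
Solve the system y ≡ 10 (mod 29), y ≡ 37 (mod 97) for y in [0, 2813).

619

29⁻¹ mod 97: 29*87 ≡ 1 (mod 97), so 29⁻¹ ≡ 87.
y = 10 + 29*((37 − 10)*87 mod 97) = 10 + 29*21 = 619.
Check: 619 mod 29 = 10, 619 mod 97 = 37. ✓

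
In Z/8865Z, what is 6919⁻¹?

8824

Run the extended Euclidean algorithm:
8865 = 1*6919 + 1946
6919 = 3*1946 + 1081
1946 = 1*1081 + 865
1081 = 1*865 + 216
865 = 4*216 + 1
216 = 216*1 + 0
gcd(6919, 8865) = 1, so the inverse exists.
Back-substitute for 1:
1 = 1*865 − 4*216
  = −4*1081 + 5*865
  = 5*1946 − 9*1081
  = −9*6919 + 32*1946
  = 32*8865 − 41*6919
So 6919⁻¹ ≡ −41 ≡ 8824 (mod 8865).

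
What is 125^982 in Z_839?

Compute successive squares:
982 in binary is 1111010110, i.e. 982 = 512 + 256 + 128 + 64 + 16 + 4 + 2.
125^1 ≡ 125 (mod 839)
125^2 ≡ 125^2 = 15625 ≡ 523 (mod 839)
125^4 ≡ 523^2 = 273529 ≡ 15 (mod 839)
125^8 ≡ 15^2 = 225 (mod 839)
125^16 ≡ 225^2 = 50625 ≡ 285 (mod 839)
125^32 ≡ 285^2 = 81225 ≡ 681 (mod 839)
125^64 ≡ 681^2 = 463761 ≡ 633 (mod 839)
125^128 ≡ 633^2 = 400689 ≡ 486 (mod 839)
125^256 ≡ 486^2 = 236196 ≡ 437 (mod 839)
125^512 ≡ 437^2 = 190969 ≡ 516 (mod 839)
125^982 = 125^512 · 125^256 · 125^128 · 125^64 · 125^16 · 125^4 · 125^2 ≡ 516 · 437 · 486 · 633 · 285 · 15 · 523 (mod 839).
Accumulate the product:
516 · 437 = 225492 ≡ 640
640 · 486 = 311040 ≡ 610
610 · 633 = 386130 ≡ 190
190 · 285 = 54150 ≡ 454
454 · 15 = 6810 ≡ 98
98 · 523 = 51254 ≡ 75

75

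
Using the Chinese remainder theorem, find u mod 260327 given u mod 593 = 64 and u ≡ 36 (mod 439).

212951

593⁻¹ mod 439: 593×191 ≡ 1 (mod 439), so 593⁻¹ ≡ 191.
u = 64 + 593×((36 − 64)×191 mod 439) = 64 + 593×359 = 212951.
Check: 212951 mod 593 = 64, 212951 mod 439 = 36. ✓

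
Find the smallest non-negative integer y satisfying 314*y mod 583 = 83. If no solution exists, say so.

496

gcd(314, 583) = 1, so a unique solution mod 583 exists.
314⁻¹ ≡ 13 (mod 583).
y ≡ 13*83 ≡ 496 (mod 583).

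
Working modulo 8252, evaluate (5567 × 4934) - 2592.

2330

5567 × 4934 = 27467578 ≡ 4922 (mod 8252)
4922 - 2592 = 2330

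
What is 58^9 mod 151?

Using repeated squaring:
58^1 ≡ 58 (mod 151)
58^2 ≡ 58^2 = 3364 ≡ 42 (mod 151)
58^4 ≡ 42^2 = 1764 ≡ 103 (mod 151)
58^8 ≡ 103^2 = 10609 ≡ 39 (mod 151)
58^9 = 58^8 · 58^1 ≡ 39 · 58 (mod 151).
39 · 58 = 2262 ≡ 148 (mod 151).

148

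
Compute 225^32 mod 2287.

225^1 ≡ 225 (mod 2287)
225^2 ≡ 225^2 = 50625 ≡ 311 (mod 2287)
225^4 ≡ 311^2 = 96721 ≡ 667 (mod 2287)
225^8 ≡ 667^2 = 444889 ≡ 1211 (mod 2287)
225^16 ≡ 1211^2 = 1466521 ≡ 554 (mod 2287)
225^32 ≡ 554^2 = 306916 ≡ 458 (mod 2287)
So 225^32 ≡ 458 (mod 2287).

458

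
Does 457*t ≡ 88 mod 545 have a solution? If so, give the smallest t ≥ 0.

544

gcd(457, 545) = 1, so a unique solution mod 545 exists.
457⁻¹ ≡ 353 (mod 545).
t ≡ 353*88 ≡ 544 (mod 545).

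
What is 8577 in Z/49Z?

2

8577 = 175*49 + 2, so 8577 ≡ 2 (mod 49).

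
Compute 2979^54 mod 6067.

Using repeated squaring:
54 in binary is 110110, i.e. 54 = 32 + 16 + 4 + 2.
2979^1 ≡ 2979 (mod 6067)
2979^2 ≡ 2979^2 = 8874441 ≡ 4487 (mod 6067)
2979^4 ≡ 4487^2 = 20133169 ≡ 2863 (mod 6067)
2979^8 ≡ 2863^2 = 8196769 ≡ 252 (mod 6067)
2979^16 ≡ 252^2 = 63504 ≡ 2834 (mod 6067)
2979^32 ≡ 2834^2 = 8031556 ≡ 4915 (mod 6067)
2979^54 = 2979^32 · 2979^16 · 2979^4 · 2979^2 ≡ 4915 · 2834 · 2863 · 4487 (mod 6067).
Accumulate the product:
4915 · 2834 = 13929110 ≡ 5345
5345 · 2863 = 15302735 ≡ 1761
1761 · 4487 = 7901607 ≡ 2373

2373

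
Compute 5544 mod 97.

15

5544 = 57×97 + 15, so 5544 ≡ 15 (mod 97).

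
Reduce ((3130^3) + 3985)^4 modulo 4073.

(3130)^3 ≡ 3725 (mod 4073)
3725 + 3985 = 7710 ≡ 3637 (mod 4073)
(3637)^4 ≡ 2324 (mod 4073)

2324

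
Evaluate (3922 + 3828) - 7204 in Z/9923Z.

546

3922 + 3828 = 7750
7750 - 7204 = 546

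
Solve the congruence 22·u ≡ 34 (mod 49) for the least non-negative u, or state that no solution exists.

6

gcd(22, 49) = 1, so a unique solution mod 49 exists.
22⁻¹ ≡ 29 (mod 49).
u ≡ 29·34 ≡ 6 (mod 49).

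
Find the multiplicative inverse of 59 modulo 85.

85 = 1×59 + 26
59 = 2×26 + 7
26 = 3×7 + 5
7 = 1×5 + 2
5 = 2×2 + 1
2 = 2×1 + 0
gcd(59, 85) = 1, so the inverse exists.
Back-substitute for 1:
1 = 1×5 − 2×2
  = −2×7 + 3×5
  = 3×26 − 11×7
  = −11×59 + 25×26
  = 25×85 − 36×59
So 59⁻¹ ≡ −36 ≡ 49 (mod 85).

49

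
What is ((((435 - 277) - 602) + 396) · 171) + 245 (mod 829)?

435 - 277 = 158
158 - 602 = -444 ≡ 385 (mod 829)
385 + 396 = 781
781 · 171 = 133551 ≡ 82 (mod 829)
82 + 245 = 327

327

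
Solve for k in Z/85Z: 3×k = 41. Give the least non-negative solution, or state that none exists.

42

gcd(3, 85) = 1, so a unique solution mod 85 exists.
3⁻¹ ≡ 57 (mod 85).
k ≡ 57×41 ≡ 42 (mod 85).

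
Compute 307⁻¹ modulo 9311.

7006

9311 = 30·307 + 101
307 = 3·101 + 4
101 = 25·4 + 1
4 = 4·1 + 0
gcd(307, 9311) = 1, so the inverse exists.
Back-substitute for 1:
1 = 1·101 − 25·4
  = −25·307 + 76·101
  = 76·9311 − 2305·307
So 307⁻¹ ≡ −2305 ≡ 7006 (mod 9311).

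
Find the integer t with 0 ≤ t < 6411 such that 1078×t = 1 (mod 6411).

Apply the Euclidean algorithm and back-substitute:
6411 = 5·1078 + 1021
1078 = 1·1021 + 57
1021 = 17·57 + 52
57 = 1·52 + 5
52 = 10·5 + 2
5 = 2·2 + 1
2 = 2·1 + 0
gcd(1078, 6411) = 1, so the inverse exists.
Back-substitute for 1:
1 = 1·5 − 2·2
  = −2·52 + 21·5
  = 21·57 − 23·52
  = −23·1021 + 412·57
  = 412·1078 − 435·1021
  = −435·6411 + 2587·1078
So 1078⁻¹ ≡ 2587 (mod 6411).

2587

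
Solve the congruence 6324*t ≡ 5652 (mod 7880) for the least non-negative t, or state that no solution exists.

gcd(6324, 7880) = 4, and 4 | 5652, so solutions exist.
Divide through by 4: 1581*t ≡ 1413 (mod 1970).
1581⁻¹ ≡ 1261 (mod 1970).
t ≡ 1261*1413 ≡ 913 (mod 1970).
The smallest non-negative solution is t = 913.

913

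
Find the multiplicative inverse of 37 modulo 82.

Apply the Euclidean algorithm and back-substitute:
82 = 2*37 + 8
37 = 4*8 + 5
8 = 1*5 + 3
5 = 1*3 + 2
3 = 1*2 + 1
2 = 2*1 + 0
gcd(37, 82) = 1, so the inverse exists.
Bézout: 1 = 14*82 − 31*37.
So 37⁻¹ ≡ −31 ≡ 51 (mod 82).

51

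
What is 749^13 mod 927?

119

By square-and-multiply:
13 in binary is 1101, i.e. 13 = 8 + 4 + 1.
749^1 ≡ 749 (mod 927)
749^2 ≡ 749^2 = 561001 ≡ 166 (mod 927)
749^4 ≡ 166^2 = 27556 ≡ 673 (mod 927)
749^8 ≡ 673^2 = 452929 ≡ 553 (mod 927)
749^13 = 749^8 * 749^4 * 749^1 ≡ 553 * 673 * 749 (mod 927).
Accumulate the product:
553 * 673 = 372169 ≡ 442
442 * 749 = 331058 ≡ 119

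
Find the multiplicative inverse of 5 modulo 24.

Apply the Euclidean algorithm and back-substitute:
24 = 4*5 + 4
5 = 1*4 + 1
4 = 4*1 + 0
gcd(5, 24) = 1, so the inverse exists.
Back-substitute for 1:
1 = 1*5 − 1*4
  = −1*24 + 5*5
So 5⁻¹ ≡ 5 (mod 24).

5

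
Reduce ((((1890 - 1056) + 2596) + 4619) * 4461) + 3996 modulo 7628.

1890 - 1056 = 834
834 + 2596 = 3430
3430 + 4619 = 8049 ≡ 421 (mod 7628)
421 * 4461 = 1878081 ≡ 1593 (mod 7628)
1593 + 3996 = 5589

5589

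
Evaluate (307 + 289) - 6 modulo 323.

307 + 289 = 596 ≡ 273 (mod 323)
273 - 6 = 267

267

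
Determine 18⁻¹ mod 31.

19

Run the extended Euclidean algorithm:
31 = 1*18 + 13
18 = 1*13 + 5
13 = 2*5 + 3
5 = 1*3 + 2
3 = 1*2 + 1
2 = 2*1 + 0
gcd(18, 31) = 1, so the inverse exists.
Bézout: 1 = 7*31 − 12*18.
So 18⁻¹ ≡ −12 ≡ 19 (mod 31).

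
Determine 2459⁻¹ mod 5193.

3569

Run the extended Euclidean algorithm:
5193 = 2×2459 + 275
2459 = 8×275 + 259
275 = 1×259 + 16
259 = 16×16 + 3
16 = 5×3 + 1
3 = 3×1 + 0
gcd(2459, 5193) = 1, so the inverse exists.
Bézout: 1 = 769×5193 − 1624×2459.
So 2459⁻¹ ≡ −1624 ≡ 3569 (mod 5193).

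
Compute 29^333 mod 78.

By square-and-multiply:
333 in binary is 101001101, i.e. 333 = 256 + 64 + 8 + 4 + 1.
29^1 ≡ 29 (mod 78)
29^2 ≡ 29^2 = 841 ≡ 61 (mod 78)
29^4 ≡ 61^2 = 3721 ≡ 55 (mod 78)
29^8 ≡ 55^2 = 3025 ≡ 61 (mod 78)
29^16 ≡ 61^2 = 3721 ≡ 55 (mod 78)
29^32 ≡ 55^2 = 3025 ≡ 61 (mod 78)
29^64 ≡ 61^2 = 3721 ≡ 55 (mod 78)
29^128 ≡ 55^2 = 3025 ≡ 61 (mod 78)
29^256 ≡ 61^2 = 3721 ≡ 55 (mod 78)
29^333 = 29^256 * 29^64 * 29^8 * 29^4 * 29^1 ≡ 55 * 55 * 61 * 55 * 29 (mod 78).
Accumulate the product:
55 * 55 = 3025 ≡ 61
61 * 61 = 3721 ≡ 55
55 * 55 = 3025 ≡ 61
61 * 29 = 1769 ≡ 53

53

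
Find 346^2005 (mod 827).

521

Using repeated squaring:
2005 in binary is 11111010101, i.e. 2005 = 1024 + 512 + 256 + 128 + 64 + 16 + 4 + 1.
346^1 ≡ 346 (mod 827)
346^2 ≡ 346^2 = 119716 ≡ 628 (mod 827)
346^4 ≡ 628^2 = 394384 ≡ 732 (mod 827)
346^8 ≡ 732^2 = 535824 ≡ 755 (mod 827)
346^16 ≡ 755^2 = 570025 ≡ 222 (mod 827)
346^32 ≡ 222^2 = 49284 ≡ 491 (mod 827)
346^64 ≡ 491^2 = 241081 ≡ 424 (mod 827)
346^128 ≡ 424^2 = 179776 ≡ 317 (mod 827)
346^256 ≡ 317^2 = 100489 ≡ 422 (mod 827)
346^512 ≡ 422^2 = 178084 ≡ 279 (mod 827)
346^1024 ≡ 279^2 = 77841 ≡ 103 (mod 827)
346^2005 = 346^1024 · 346^512 · 346^256 · 346^128 · 346^64 · 346^16 · 346^4 · 346^1 ≡ 103 · 279 · 422 · 317 · 424 · 222 · 732 · 346 (mod 827).
Accumulate the product:
103 · 279 = 28737 ≡ 619
619 · 422 = 261218 ≡ 713
713 · 317 = 226021 ≡ 250
250 · 424 = 106000 ≡ 144
144 · 222 = 31968 ≡ 542
542 · 732 = 396744 ≡ 611
611 · 346 = 211406 ≡ 521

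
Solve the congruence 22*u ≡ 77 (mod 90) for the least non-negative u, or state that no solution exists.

gcd(22, 90) = 2, and 2 does not divide 77.
So the congruence has no solution.

no solution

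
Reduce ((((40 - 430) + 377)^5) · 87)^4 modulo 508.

265

40 - 430 = -390 ≡ 118 (mod 508)
118 + 377 = 495
(495)^5 ≡ 55 (mod 508)
55 · 87 = 4785 ≡ 213 (mod 508)
(213)^4 ≡ 265 (mod 508)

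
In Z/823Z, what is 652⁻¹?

By the extended Euclidean algorithm:
823 = 1×652 + 171
652 = 3×171 + 139
171 = 1×139 + 32
139 = 4×32 + 11
32 = 2×11 + 10
11 = 1×10 + 1
10 = 10×1 + 0
gcd(652, 823) = 1, so the inverse exists.
Bézout: 1 = −61×823 + 77×652.
So 652⁻¹ ≡ 77 (mod 823).

77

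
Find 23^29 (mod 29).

23

29 in binary is 11101, i.e. 29 = 16 + 8 + 4 + 1.
23^1 ≡ 23 (mod 29)
23^2 ≡ 23^2 = 529 ≡ 7 (mod 29)
23^4 ≡ 7^2 = 49 ≡ 20 (mod 29)
23^8 ≡ 20^2 = 400 ≡ 23 (mod 29)
23^16 ≡ 23^2 = 529 ≡ 7 (mod 29)
23^29 = 23^16 · 23^8 · 23^4 · 23^1 ≡ 7 · 23 · 20 · 23 (mod 29).
Accumulate the product:
7 · 23 = 161 ≡ 16
16 · 20 = 320 ≡ 1
1 · 23 = 23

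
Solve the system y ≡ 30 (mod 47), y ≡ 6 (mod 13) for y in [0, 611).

47⁻¹ mod 13: 47×5 ≡ 1 (mod 13), so 47⁻¹ ≡ 5.
y = 30 + 47×((6 − 30)×5 mod 13) = 30 + 47×10 = 500.
Check: 500 mod 47 = 30, 500 mod 13 = 6. ✓

500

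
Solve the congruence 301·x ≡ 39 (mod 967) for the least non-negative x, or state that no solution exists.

gcd(301, 967) = 1, so a unique solution mod 967 exists.
301⁻¹ ≡ 559 (mod 967).
x ≡ 559·39 ≡ 527 (mod 967).

527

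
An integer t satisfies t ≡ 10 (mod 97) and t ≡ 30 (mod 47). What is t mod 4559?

97⁻¹ mod 47: 97×16 ≡ 1 (mod 47), so 97⁻¹ ≡ 16.
t = 10 + 97×((30 − 10)×16 mod 47) = 10 + 97×38 = 3696.

3696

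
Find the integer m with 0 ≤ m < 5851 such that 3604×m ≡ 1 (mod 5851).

Apply the Euclidean algorithm and back-substitute:
5851 = 1×3604 + 2247
3604 = 1×2247 + 1357
2247 = 1×1357 + 890
1357 = 1×890 + 467
890 = 1×467 + 423
467 = 1×423 + 44
423 = 9×44 + 27
44 = 1×27 + 17
27 = 1×17 + 10
17 = 1×10 + 7
10 = 1×7 + 3
7 = 2×3 + 1
3 = 3×1 + 0
gcd(3604, 5851) = 1, so the inverse exists.
Bézout: 1 = −1065×5851 + 1729×3604.
So 3604⁻¹ ≡ 1729 (mod 5851).

1729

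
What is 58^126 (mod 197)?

Using repeated squaring:
126 in binary is 1111110, i.e. 126 = 64 + 32 + 16 + 8 + 4 + 2.
58^1 ≡ 58 (mod 197)
58^2 ≡ 58^2 = 3364 ≡ 15 (mod 197)
58^4 ≡ 15^2 = 225 ≡ 28 (mod 197)
58^8 ≡ 28^2 = 784 ≡ 193 (mod 197)
58^16 ≡ 193^2 = 37249 ≡ 16 (mod 197)
58^32 ≡ 16^2 = 256 ≡ 59 (mod 197)
58^64 ≡ 59^2 = 3481 ≡ 132 (mod 197)
58^126 = 58^64 · 58^32 · 58^16 · 58^8 · 58^4 · 58^2 ≡ 132 · 59 · 16 · 193 · 28 · 15 (mod 197).
Accumulate the product:
132 · 59 = 7788 ≡ 105
105 · 16 = 1680 ≡ 104
104 · 193 = 20072 ≡ 175
175 · 28 = 4900 ≡ 172
172 · 15 = 2580 ≡ 19

19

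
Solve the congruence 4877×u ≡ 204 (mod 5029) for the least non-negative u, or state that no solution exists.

131

gcd(4877, 5029) = 1, so a unique solution mod 5029 exists.
4877⁻¹ ≡ 3871 (mod 5029).
u ≡ 3871×204 ≡ 131 (mod 5029).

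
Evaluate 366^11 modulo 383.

239

11 in binary is 1011, i.e. 11 = 8 + 2 + 1.
366^1 ≡ 366 (mod 383)
366^2 ≡ 366^2 = 133956 ≡ 289 (mod 383)
366^4 ≡ 289^2 = 83521 ≡ 27 (mod 383)
366^8 ≡ 27^2 = 729 ≡ 346 (mod 383)
366^11 = 366^8 × 366^2 × 366^1 ≡ 346 × 289 × 366 (mod 383).
Accumulate the product:
346 × 289 = 99994 ≡ 31
31 × 366 = 11346 ≡ 239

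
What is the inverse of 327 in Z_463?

By the extended Euclidean algorithm:
463 = 1·327 + 136
327 = 2·136 + 55
136 = 2·55 + 26
55 = 2·26 + 3
26 = 8·3 + 2
3 = 1·2 + 1
2 = 2·1 + 0
gcd(327, 463) = 1, so the inverse exists.
Back-substitute for 1:
1 = 1·3 − 1·2
  = −1·26 + 9·3
  = 9·55 − 19·26
  = −19·136 + 47·55
  = 47·327 − 113·136
  = −113·463 + 160·327
So 327⁻¹ ≡ 160 (mod 463).

160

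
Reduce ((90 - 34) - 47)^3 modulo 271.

187

90 - 34 = 56
56 - 47 = 9
(9)^3 ≡ 187 (mod 271)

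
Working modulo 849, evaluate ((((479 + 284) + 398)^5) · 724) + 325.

479 + 284 = 763
763 + 398 = 1161 ≡ 312 (mod 849)
(312)^5 ≡ 441 (mod 849)
441 · 724 = 319284 ≡ 60 (mod 849)
60 + 325 = 385

385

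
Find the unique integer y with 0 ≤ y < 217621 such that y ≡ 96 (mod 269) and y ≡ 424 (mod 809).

269⁻¹ mod 809: 269·403 ≡ 1 (mod 809), so 269⁻¹ ≡ 403.
y = 96 + 269·((424 − 96)·403 mod 809) = 96 + 269·317 = 85369.

85369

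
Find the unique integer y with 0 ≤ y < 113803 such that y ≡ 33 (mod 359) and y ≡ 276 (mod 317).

42754

359⁻¹ mod 317: 359×234 ≡ 1 (mod 317), so 359⁻¹ ≡ 234.
y = 33 + 359×((276 − 33)×234 mod 317) = 33 + 359×119 = 42754.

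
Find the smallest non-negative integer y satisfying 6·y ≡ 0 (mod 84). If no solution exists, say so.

0

gcd(6, 84) = 6, and 6 | 0, so solutions exist.
Divide through by 6: 1·y ≡ 0 mod 14.
1⁻¹ ≡ 1 (mod 14).
y ≡ 1·0 ≡ 0 (mod 14).
The smallest non-negative solution is y = 0.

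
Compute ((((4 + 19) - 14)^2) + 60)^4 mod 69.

12

4 + 19 = 23
23 - 14 = 9
(9)^2 ≡ 12 (mod 69)
12 + 60 = 72 ≡ 3 (mod 69)
(3)^4 ≡ 12 (mod 69)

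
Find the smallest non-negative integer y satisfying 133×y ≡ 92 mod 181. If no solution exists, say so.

gcd(133, 181) = 1, so a unique solution mod 181 exists.
133⁻¹ ≡ 49 (mod 181).
y ≡ 49×92 ≡ 164 (mod 181).

164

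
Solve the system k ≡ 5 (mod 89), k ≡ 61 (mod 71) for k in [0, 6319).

89⁻¹ mod 71: 89*4 ≡ 1 (mod 71), so 89⁻¹ ≡ 4.
k = 5 + 89*((61 − 5)*4 mod 71) = 5 + 89*11 = 984.

984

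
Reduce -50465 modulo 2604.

1615

-50465 = -20·2604 + 1615, so -50465 ≡ 1615 (mod 2604).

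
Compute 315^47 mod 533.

425

By square-and-multiply:
47 in binary is 101111, i.e. 47 = 32 + 8 + 4 + 2 + 1.
315^1 ≡ 315 (mod 533)
315^2 ≡ 315^2 = 99225 ≡ 87 (mod 533)
315^4 ≡ 87^2 = 7569 ≡ 107 (mod 533)
315^8 ≡ 107^2 = 11449 ≡ 256 (mod 533)
315^16 ≡ 256^2 = 65536 ≡ 510 (mod 533)
315^32 ≡ 510^2 = 260100 ≡ 529 (mod 533)
315^47 = 315^32 × 315^8 × 315^4 × 315^2 × 315^1 ≡ 529 × 256 × 107 × 87 × 315 (mod 533).
Accumulate the product:
529 × 256 = 135424 ≡ 42
42 × 107 = 4494 ≡ 230
230 × 87 = 20010 ≡ 289
289 × 315 = 91035 ≡ 425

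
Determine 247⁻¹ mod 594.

493

Run the extended Euclidean algorithm:
594 = 2×247 + 100
247 = 2×100 + 47
100 = 2×47 + 6
47 = 7×6 + 5
6 = 1×5 + 1
5 = 5×1 + 0
gcd(247, 594) = 1, so the inverse exists.
Back-substitute for 1:
1 = 1×6 − 1×5
  = −1×47 + 8×6
  = 8×100 − 17×47
  = −17×247 + 42×100
  = 42×594 − 101×247
So 247⁻¹ ≡ −101 ≡ 493 (mod 594).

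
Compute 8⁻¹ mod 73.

Run the extended Euclidean algorithm:
73 = 9·8 + 1
8 = 8·1 + 0
gcd(8, 73) = 1, so the inverse exists.
Bézout: 1 = 1·73 − 9·8.
So 8⁻¹ ≡ −9 ≡ 64 (mod 73).

64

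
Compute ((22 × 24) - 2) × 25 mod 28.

18

22 × 24 = 528 ≡ 24 (mod 28)
24 - 2 = 22
22 × 25 = 550 ≡ 18 (mod 28)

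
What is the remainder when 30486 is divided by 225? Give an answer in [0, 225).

111

30486 = 135*225 + 111, so 30486 ≡ 111 (mod 225).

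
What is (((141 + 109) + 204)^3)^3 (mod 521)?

318

141 + 109 = 250
250 + 204 = 454
(454)^3 ≡ 375 (mod 521)
(375)^3 ≡ 318 (mod 521)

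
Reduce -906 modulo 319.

-906 = -3×319 + 51, so -906 ≡ 51 (mod 319).

51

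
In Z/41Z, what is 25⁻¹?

23

Apply the Euclidean algorithm and back-substitute:
41 = 1×25 + 16
25 = 1×16 + 9
16 = 1×9 + 7
9 = 1×7 + 2
7 = 3×2 + 1
2 = 2×1 + 0
gcd(25, 41) = 1, so the inverse exists.
Back-substitute for 1:
1 = 1×7 − 3×2
  = −3×9 + 4×7
  = 4×16 − 7×9
  = −7×25 + 11×16
  = 11×41 − 18×25
So 25⁻¹ ≡ −18 ≡ 23 (mod 41).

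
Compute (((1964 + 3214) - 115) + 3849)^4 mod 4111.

1970

1964 + 3214 = 5178 ≡ 1067 (mod 4111)
1067 - 115 = 952
952 + 3849 = 4801 ≡ 690 (mod 4111)
(690)^4 ≡ 1970 (mod 4111)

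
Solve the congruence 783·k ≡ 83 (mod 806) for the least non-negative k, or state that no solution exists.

gcd(783, 806) = 1, so a unique solution mod 806 exists.
783⁻¹ ≡ 35 (mod 806).
k ≡ 35·83 ≡ 487 (mod 806).

487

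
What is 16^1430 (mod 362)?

246

Compute successive squares:
1430 in binary is 10110010110, i.e. 1430 = 1024 + 256 + 128 + 16 + 4 + 2.
16^1 ≡ 16 (mod 362)
16^2 ≡ 16^2 = 256 (mod 362)
16^4 ≡ 256^2 = 65536 ≡ 14 (mod 362)
16^8 ≡ 14^2 = 196 (mod 362)
16^16 ≡ 196^2 = 38416 ≡ 44 (mod 362)
16^32 ≡ 44^2 = 1936 ≡ 126 (mod 362)
16^64 ≡ 126^2 = 15876 ≡ 310 (mod 362)
16^128 ≡ 310^2 = 96100 ≡ 170 (mod 362)
16^256 ≡ 170^2 = 28900 ≡ 302 (mod 362)
16^512 ≡ 302^2 = 91204 ≡ 342 (mod 362)
16^1024 ≡ 342^2 = 116964 ≡ 38 (mod 362)
16^1430 = 16^1024 * 16^256 * 16^128 * 16^16 * 16^4 * 16^2 ≡ 38 * 302 * 170 * 44 * 14 * 256 (mod 362).
Accumulate the product:
38 * 302 = 11476 ≡ 254
254 * 170 = 43180 ≡ 102
102 * 44 = 4488 ≡ 144
144 * 14 = 2016 ≡ 206
206 * 256 = 52736 ≡ 246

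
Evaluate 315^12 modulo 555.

195

By square-and-multiply:
12 in binary is 1100, i.e. 12 = 8 + 4.
315^1 ≡ 315 (mod 555)
315^2 ≡ 315^2 = 99225 ≡ 435 (mod 555)
315^4 ≡ 435^2 = 189225 ≡ 525 (mod 555)
315^8 ≡ 525^2 = 275625 ≡ 345 (mod 555)
315^12 = 315^8 * 315^4 ≡ 345 * 525 (mod 555).
345 * 525 = 181125 ≡ 195 (mod 555).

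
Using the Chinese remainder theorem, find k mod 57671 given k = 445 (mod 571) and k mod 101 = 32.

18717

571⁻¹ mod 101: 571*75 ≡ 1 (mod 101), so 571⁻¹ ≡ 75.
k = 445 + 571*((32 − 445)*75 mod 101) = 445 + 571*32 = 18717.
Check: 18717 mod 571 = 445, 18717 mod 101 = 32. ✓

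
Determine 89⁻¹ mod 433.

433 = 4*89 + 77
89 = 1*77 + 12
77 = 6*12 + 5
12 = 2*5 + 2
5 = 2*2 + 1
2 = 2*1 + 0
gcd(89, 433) = 1, so the inverse exists.
Bézout: 1 = 37*433 − 180*89.
So 89⁻¹ ≡ −180 ≡ 253 (mod 433).

253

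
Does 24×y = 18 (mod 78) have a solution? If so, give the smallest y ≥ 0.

4

gcd(24, 78) = 6, and 6 | 18, so solutions exist.
Divide through by 6: 4×y ≡ 3 mod 13.
4⁻¹ ≡ 10 (mod 13).
y ≡ 10×3 ≡ 4 (mod 13).
The smallest non-negative solution is y = 4.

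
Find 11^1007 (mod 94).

1007 in binary is 1111101111, i.e. 1007 = 512 + 256 + 128 + 64 + 32 + 8 + 4 + 2 + 1.
11^1 ≡ 11 (mod 94)
11^2 ≡ 11^2 = 121 ≡ 27 (mod 94)
11^4 ≡ 27^2 = 729 ≡ 71 (mod 94)
11^8 ≡ 71^2 = 5041 ≡ 59 (mod 94)
11^16 ≡ 59^2 = 3481 ≡ 3 (mod 94)
11^32 ≡ 3^2 = 9 (mod 94)
11^64 ≡ 9^2 = 81 (mod 94)
11^128 ≡ 81^2 = 6561 ≡ 75 (mod 94)
11^256 ≡ 75^2 = 5625 ≡ 79 (mod 94)
11^512 ≡ 79^2 = 6241 ≡ 37 (mod 94)
11^1007 = 11^512 × 11^256 × 11^128 × 11^64 × 11^32 × 11^8 × 11^4 × 11^2 × 11^1 ≡ 37 × 79 × 75 × 81 × 9 × 59 × 71 × 27 × 11 (mod 94).
Accumulate the product:
37 × 79 = 2923 ≡ 9
9 × 75 = 675 ≡ 17
17 × 81 = 1377 ≡ 61
61 × 9 = 549 ≡ 79
79 × 59 = 4661 ≡ 55
55 × 71 = 3905 ≡ 51
51 × 27 = 1377 ≡ 61
61 × 11 = 671 ≡ 13

13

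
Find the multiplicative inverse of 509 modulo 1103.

By the extended Euclidean algorithm:
1103 = 2×509 + 85
509 = 5×85 + 84
85 = 1×84 + 1
84 = 84×1 + 0
gcd(509, 1103) = 1, so the inverse exists.
Back-substitute for 1:
1 = 1×85 − 1×84
  = −1×509 + 6×85
  = 6×1103 − 13×509
So 509⁻¹ ≡ −13 ≡ 1090 (mod 1103).

1090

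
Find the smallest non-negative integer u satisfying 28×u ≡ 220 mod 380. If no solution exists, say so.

gcd(28, 380) = 4, and 4 | 220, so solutions exist.
Divide through by 4: 7×u mod 95 = 55.
7⁻¹ ≡ 68 (mod 95).
u ≡ 68×55 ≡ 35 (mod 95).
The smallest non-negative solution is u = 35.

35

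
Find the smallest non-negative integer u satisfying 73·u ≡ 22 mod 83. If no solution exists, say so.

gcd(73, 83) = 1, so a unique solution mod 83 exists.
73⁻¹ ≡ 58 (mod 83).
u ≡ 58·22 ≡ 31 (mod 83).

31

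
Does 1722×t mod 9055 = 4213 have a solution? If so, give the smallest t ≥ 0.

gcd(1722, 9055) = 1, so a unique solution mod 9055 exists.
1722⁻¹ ≡ 468 (mod 9055).
t ≡ 468×4213 ≡ 6749 (mod 9055).

6749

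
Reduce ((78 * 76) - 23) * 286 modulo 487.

401

78 * 76 = 5928 ≡ 84 (mod 487)
84 - 23 = 61
61 * 286 = 17446 ≡ 401 (mod 487)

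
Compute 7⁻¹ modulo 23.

10

Apply the Euclidean algorithm and back-substitute:
23 = 3*7 + 2
7 = 3*2 + 1
2 = 2*1 + 0
gcd(7, 23) = 1, so the inverse exists.
Bézout: 1 = −3*23 + 10*7.
So 7⁻¹ ≡ 10 (mod 23).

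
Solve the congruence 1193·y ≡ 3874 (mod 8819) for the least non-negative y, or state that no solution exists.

432

gcd(1193, 8819) = 1, so a unique solution mod 8819 exists.
1193⁻¹ ≡ 3260 (mod 8819).
y ≡ 3260·3874 ≡ 432 (mod 8819).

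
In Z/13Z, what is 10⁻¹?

Run the extended Euclidean algorithm:
13 = 1×10 + 3
10 = 3×3 + 1
3 = 3×1 + 0
gcd(10, 13) = 1, so the inverse exists.
Back-substitute for 1:
1 = 1×10 − 3×3
  = −3×13 + 4×10
So 10⁻¹ ≡ 4 (mod 13).

4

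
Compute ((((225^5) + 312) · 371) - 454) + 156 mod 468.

(225)^5 ≡ 153 (mod 468)
153 + 312 = 465
465 · 371 = 172515 ≡ 291 (mod 468)
291 - 454 = -163 ≡ 305 (mod 468)
305 + 156 = 461

461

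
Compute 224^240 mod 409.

125

Compute successive squares:
240 in binary is 11110000, i.e. 240 = 128 + 64 + 32 + 16.
224^1 ≡ 224 (mod 409)
224^2 ≡ 224^2 = 50176 ≡ 278 (mod 409)
224^4 ≡ 278^2 = 77284 ≡ 392 (mod 409)
224^8 ≡ 392^2 = 153664 ≡ 289 (mod 409)
224^16 ≡ 289^2 = 83521 ≡ 85 (mod 409)
224^32 ≡ 85^2 = 7225 ≡ 272 (mod 409)
224^64 ≡ 272^2 = 73984 ≡ 364 (mod 409)
224^128 ≡ 364^2 = 132496 ≡ 389 (mod 409)
224^240 = 224^128 * 224^64 * 224^32 * 224^16 ≡ 389 * 364 * 272 * 85 (mod 409).
Accumulate the product:
389 * 364 = 141596 ≡ 82
82 * 272 = 22304 ≡ 218
218 * 85 = 18530 ≡ 125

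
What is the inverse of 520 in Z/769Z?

105

769 = 1*520 + 249
520 = 2*249 + 22
249 = 11*22 + 7
22 = 3*7 + 1
7 = 7*1 + 0
gcd(520, 769) = 1, so the inverse exists.
Back-substitute for 1:
1 = 1*22 − 3*7
  = −3*249 + 34*22
  = 34*520 − 71*249
  = −71*769 + 105*520
So 520⁻¹ ≡ 105 (mod 769).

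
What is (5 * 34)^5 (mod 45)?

35

5 * 34 = 170 ≡ 35 (mod 45)
(35)^5 ≡ 35 (mod 45)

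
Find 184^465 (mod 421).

Compute successive squares:
184^1 ≡ 184 (mod 421)
184^2 ≡ 184^2 = 33856 ≡ 176 (mod 421)
184^4 ≡ 176^2 = 30976 ≡ 243 (mod 421)
184^8 ≡ 243^2 = 59049 ≡ 109 (mod 421)
184^16 ≡ 109^2 = 11881 ≡ 93 (mod 421)
184^32 ≡ 93^2 = 8649 ≡ 229 (mod 421)
184^64 ≡ 229^2 = 52441 ≡ 237 (mod 421)
184^128 ≡ 237^2 = 56169 ≡ 176 (mod 421)
184^256 ≡ 176^2 = 30976 ≡ 243 (mod 421)
184^465 = 184^256 · 184^128 · 184^64 · 184^16 · 184^1 ≡ 243 · 176 · 237 · 93 · 184 (mod 421).
Accumulate the product:
243 · 176 = 42768 ≡ 247
247 · 237 = 58539 ≡ 20
20 · 93 = 1860 ≡ 176
176 · 184 = 32384 ≡ 388

388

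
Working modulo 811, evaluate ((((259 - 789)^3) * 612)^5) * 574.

170

259 - 789 = -530 ≡ 281 (mod 811)
(281)^3 ≡ 703 (mod 811)
703 * 612 = 430236 ≡ 406 (mod 811)
(406)^5 ≡ 735 (mod 811)
735 * 574 = 421890 ≡ 170 (mod 811)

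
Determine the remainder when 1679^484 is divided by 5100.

Using repeated squaring:
484 in binary is 111100100, i.e. 484 = 256 + 128 + 64 + 32 + 4.
1679^1 ≡ 1679 (mod 5100)
1679^2 ≡ 1679^2 = 2819041 ≡ 3841 (mod 5100)
1679^4 ≡ 3841^2 = 14753281 ≡ 4081 (mod 5100)
1679^8 ≡ 4081^2 = 16654561 ≡ 3061 (mod 5100)
1679^16 ≡ 3061^2 = 9369721 ≡ 1021 (mod 5100)
1679^32 ≡ 1021^2 = 1042441 ≡ 2041 (mod 5100)
1679^64 ≡ 2041^2 = 4165681 ≡ 4081 (mod 5100)
1679^128 ≡ 4081^2 = 16654561 ≡ 3061 (mod 5100)
1679^256 ≡ 3061^2 = 9369721 ≡ 1021 (mod 5100)
1679^484 = 1679^256 · 1679^128 · 1679^64 · 1679^32 · 1679^4 ≡ 1021 · 3061 · 4081 · 2041 · 4081 (mod 5100).
Accumulate the product:
1021 · 3061 = 3125281 ≡ 4081
4081 · 4081 = 16654561 ≡ 3061
3061 · 2041 = 6247501 ≡ 1
1 · 4081 = 4081

4081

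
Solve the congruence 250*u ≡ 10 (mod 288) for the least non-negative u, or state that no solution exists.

121

gcd(250, 288) = 2, and 2 | 10, so solutions exist.
Divide through by 2: 125*u mod 144 = 5.
125⁻¹ ≡ 53 (mod 144).
u ≡ 53*5 ≡ 121 (mod 144).
The smallest non-negative solution is u = 121.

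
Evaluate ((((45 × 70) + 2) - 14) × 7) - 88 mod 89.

45 × 70 = 3150 ≡ 35 (mod 89)
35 + 2 = 37
37 - 14 = 23
23 × 7 = 161 ≡ 72 (mod 89)
72 - 88 = -16 ≡ 73 (mod 89)

73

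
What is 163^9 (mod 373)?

9 in binary is 1001, i.e. 9 = 8 + 1.
163^1 ≡ 163 (mod 373)
163^2 ≡ 163^2 = 26569 ≡ 86 (mod 373)
163^4 ≡ 86^2 = 7396 ≡ 309 (mod 373)
163^8 ≡ 309^2 = 95481 ≡ 366 (mod 373)
163^9 = 163^8 * 163^1 ≡ 366 * 163 (mod 373).
366 * 163 = 59658 ≡ 351 (mod 373).

351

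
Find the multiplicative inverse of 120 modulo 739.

Apply the Euclidean algorithm and back-substitute:
739 = 6·120 + 19
120 = 6·19 + 6
19 = 3·6 + 1
6 = 6·1 + 0
gcd(120, 739) = 1, so the inverse exists.
Back-substitute for 1:
1 = 1·19 − 3·6
  = −3·120 + 19·19
  = 19·739 − 117·120
So 120⁻¹ ≡ −117 ≡ 622 (mod 739).

622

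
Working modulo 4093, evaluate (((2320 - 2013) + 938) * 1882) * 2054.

1926

2320 - 2013 = 307
307 + 938 = 1245
1245 * 1882 = 2343090 ≡ 1894 (mod 4093)
1894 * 2054 = 3890276 ≡ 1926 (mod 4093)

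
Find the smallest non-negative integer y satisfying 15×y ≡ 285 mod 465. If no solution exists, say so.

gcd(15, 465) = 15, and 15 | 285, so solutions exist.
Divide through by 15: 1×y ≡ 19 (mod 31).
1⁻¹ ≡ 1 (mod 31).
y ≡ 1×19 ≡ 19 (mod 31).
The smallest non-negative solution is y = 19.

19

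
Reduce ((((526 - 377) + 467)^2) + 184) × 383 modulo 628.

24

526 - 377 = 149
149 + 467 = 616
(616)^2 ≡ 144 (mod 628)
144 + 184 = 328
328 × 383 = 125624 ≡ 24 (mod 628)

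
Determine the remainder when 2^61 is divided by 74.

20

2^1 ≡ 2 (mod 74)
2^2 ≡ 2^2 = 4 (mod 74)
2^4 ≡ 4^2 = 16 (mod 74)
2^8 ≡ 16^2 = 256 ≡ 34 (mod 74)
2^16 ≡ 34^2 = 1156 ≡ 46 (mod 74)
2^32 ≡ 46^2 = 2116 ≡ 44 (mod 74)
2^61 = 2^32 · 2^16 · 2^8 · 2^4 · 2^1 ≡ 44 · 46 · 34 · 16 · 2 (mod 74).
Accumulate the product:
44 · 46 = 2024 ≡ 26
26 · 34 = 884 ≡ 70
70 · 16 = 1120 ≡ 10
10 · 2 = 20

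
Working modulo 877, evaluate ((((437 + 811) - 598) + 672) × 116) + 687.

437 + 811 = 1248 ≡ 371 (mod 877)
371 - 598 = -227 ≡ 650 (mod 877)
650 + 672 = 1322 ≡ 445 (mod 877)
445 × 116 = 51620 ≡ 754 (mod 877)
754 + 687 = 1441 ≡ 564 (mod 877)

564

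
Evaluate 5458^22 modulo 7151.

By square-and-multiply:
22 in binary is 10110, i.e. 22 = 16 + 4 + 2.
5458^1 ≡ 5458 (mod 7151)
5458^2 ≡ 5458^2 = 29789764 ≡ 5849 (mod 7151)
5458^4 ≡ 5849^2 = 34210801 ≡ 417 (mod 7151)
5458^8 ≡ 417^2 = 173889 ≡ 2265 (mod 7151)
5458^16 ≡ 2265^2 = 5130225 ≡ 2958 (mod 7151)
5458^22 = 5458^16 * 5458^4 * 5458^2 ≡ 2958 * 417 * 5849 (mod 7151).
Accumulate the product:
2958 * 417 = 1233486 ≡ 3514
3514 * 5849 = 20553386 ≡ 1412

1412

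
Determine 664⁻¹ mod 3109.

Run the extended Euclidean algorithm:
3109 = 4×664 + 453
664 = 1×453 + 211
453 = 2×211 + 31
211 = 6×31 + 25
31 = 1×25 + 6
25 = 4×6 + 1
6 = 6×1 + 0
gcd(664, 3109) = 1, so the inverse exists.
Bézout: 1 = −107×3109 + 501×664.
So 664⁻¹ ≡ 501 (mod 3109).

501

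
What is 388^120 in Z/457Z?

42

120 in binary is 1111000, i.e. 120 = 64 + 32 + 16 + 8.
388^1 ≡ 388 (mod 457)
388^2 ≡ 388^2 = 150544 ≡ 191 (mod 457)
388^4 ≡ 191^2 = 36481 ≡ 378 (mod 457)
388^8 ≡ 378^2 = 142884 ≡ 300 (mod 457)
388^16 ≡ 300^2 = 90000 ≡ 428 (mod 457)
388^32 ≡ 428^2 = 183184 ≡ 384 (mod 457)
388^64 ≡ 384^2 = 147456 ≡ 302 (mod 457)
388^120 = 388^64 * 388^32 * 388^16 * 388^8 ≡ 302 * 384 * 428 * 300 (mod 457).
Accumulate the product:
302 * 384 = 115968 ≡ 347
347 * 428 = 148516 ≡ 448
448 * 300 = 134400 ≡ 42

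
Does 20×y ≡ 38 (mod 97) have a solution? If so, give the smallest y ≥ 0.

31

gcd(20, 97) = 1, so a unique solution mod 97 exists.
20⁻¹ ≡ 34 (mod 97).
y ≡ 34×38 ≡ 31 (mod 97).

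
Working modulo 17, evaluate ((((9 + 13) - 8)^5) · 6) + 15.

2

9 + 13 = 22 ≡ 5 (mod 17)
5 - 8 = -3 ≡ 14 (mod 17)
(14)^5 ≡ 12 (mod 17)
12 · 6 = 72 ≡ 4 (mod 17)
4 + 15 = 19 ≡ 2 (mod 17)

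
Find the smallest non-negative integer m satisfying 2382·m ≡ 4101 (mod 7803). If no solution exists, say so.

2416

gcd(2382, 7803) = 3, and 3 | 4101, so solutions exist.
Divide through by 3: 794·m ≡ 1367 mod 2601.
794⁻¹ ≡ 95 (mod 2601).
m ≡ 95·1367 ≡ 2416 (mod 2601).
The smallest non-negative solution is m = 2416.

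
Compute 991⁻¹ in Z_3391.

722

3391 = 3·991 + 418
991 = 2·418 + 155
418 = 2·155 + 108
155 = 1·108 + 47
108 = 2·47 + 14
47 = 3·14 + 5
14 = 2·5 + 4
5 = 1·4 + 1
4 = 4·1 + 0
gcd(991, 3391) = 1, so the inverse exists.
Bézout: 1 = −211·3391 + 722·991.
So 991⁻¹ ≡ 722 (mod 3391).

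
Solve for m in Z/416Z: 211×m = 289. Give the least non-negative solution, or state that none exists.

gcd(211, 416) = 1, so a unique solution mod 416 exists.
211⁻¹ ≡ 347 (mod 416).
m ≡ 347×289 ≡ 27 (mod 416).

27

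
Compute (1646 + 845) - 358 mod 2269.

2133

1646 + 845 = 2491 ≡ 222 (mod 2269)
222 - 358 = -136 ≡ 2133 (mod 2269)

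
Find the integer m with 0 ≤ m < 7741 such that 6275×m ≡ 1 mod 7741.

2392

By the extended Euclidean algorithm:
7741 = 1×6275 + 1466
6275 = 4×1466 + 411
1466 = 3×411 + 233
411 = 1×233 + 178
233 = 1×178 + 55
178 = 3×55 + 13
55 = 4×13 + 3
13 = 4×3 + 1
3 = 3×1 + 0
gcd(6275, 7741) = 1, so the inverse exists.
Back-substitute for 1:
1 = 1×13 − 4×3
  = −4×55 + 17×13
  = 17×178 − 55×55
  = −55×233 + 72×178
  = 72×411 − 127×233
  = −127×1466 + 453×411
  = 453×6275 − 1939×1466
  = −1939×7741 + 2392×6275
So 6275⁻¹ ≡ 2392 (mod 7741).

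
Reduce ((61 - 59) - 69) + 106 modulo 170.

61 - 59 = 2
2 - 69 = -67 ≡ 103 (mod 170)
103 + 106 = 209 ≡ 39 (mod 170)

39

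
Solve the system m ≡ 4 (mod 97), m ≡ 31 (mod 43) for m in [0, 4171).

2138

97⁻¹ mod 43: 97×4 ≡ 1 (mod 43), so 97⁻¹ ≡ 4.
m = 4 + 97×((31 − 4)×4 mod 43) = 4 + 97×22 = 2138.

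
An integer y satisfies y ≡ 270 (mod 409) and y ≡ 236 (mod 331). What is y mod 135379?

409⁻¹ mod 331: 409·174 ≡ 1 (mod 331), so 409⁻¹ ≡ 174.
y = 270 + 409·((236 − 270)·174 mod 331) = 270 + 409·42 = 17448.
Check: 17448 mod 409 = 270, 17448 mod 331 = 236. ✓

17448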